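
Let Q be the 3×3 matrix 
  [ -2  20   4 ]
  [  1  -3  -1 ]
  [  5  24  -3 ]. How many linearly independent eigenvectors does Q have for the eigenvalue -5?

1

Q + 5I = [[3, 20, 4], [1, 2, -1], [5, 24, 2]].
This matrix has rank 2, so its null space has dimension 3 − 2 = 1.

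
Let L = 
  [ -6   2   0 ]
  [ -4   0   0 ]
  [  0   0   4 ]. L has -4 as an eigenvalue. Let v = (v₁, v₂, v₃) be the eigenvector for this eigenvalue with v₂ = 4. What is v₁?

4

L + 4I = [[-2, 2, 0], [-4, 4, 0], [0, 0, 8]].
Solving (L + 4I)v = 0 gives the eigenspace spanned by (4, 4, 0).
With v₂ = 4, v = (4, 4, 0), so v₁ = 4.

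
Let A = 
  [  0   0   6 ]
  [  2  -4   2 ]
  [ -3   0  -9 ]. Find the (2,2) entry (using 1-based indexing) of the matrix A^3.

-64

Characteristic polynomial: t^3 + 13t^2 + 54t + 72 = (t + 3)(t + 4)(t + 6), so the eigenvalues are -6, -4, -3.
t=-4: eigenvector (0, 1, 0).
t=-6: eigenvector (1, 0, -1).
t=-3: eigenvector (2, 2, -1).
P = [[0, 1, 2], [1, 0, 2], [0, -1, -1]], D = diag(-4, -6, -3), P⁻¹ = [[-2, 1, -2], [-1, 0, -2], [1, 0, 1]].
A³ = P·diag(-64, -216, -27)·P⁻¹ = [[162, 0, 378], [74, -64, 74], [-189, 0, -405]].
The requested entry is -64.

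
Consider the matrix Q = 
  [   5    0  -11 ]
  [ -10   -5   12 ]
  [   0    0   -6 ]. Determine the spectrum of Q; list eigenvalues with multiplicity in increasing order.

-6, -5, 5

Characteristic polynomial: p(μ) = μ^3 + 6μ^2 - 25μ - 150 = (μ - 5)(μ + 5)(μ + 6).
Roots (with multiplicity): -6, -5, 5.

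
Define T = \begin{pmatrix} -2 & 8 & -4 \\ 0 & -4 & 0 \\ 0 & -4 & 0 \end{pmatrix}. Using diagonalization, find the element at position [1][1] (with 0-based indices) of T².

16

Characteristic polynomial: r^3 + 6r^2 + 8r = r(r + 2)(r + 4), so the eigenvalues are -4, -2, 0.
r=-2: eigenvector (1, 0, 0).
r=-4: eigenvector (-2, 1, 1).
r=0: eigenvector (-2, 0, 1).
P = [[1, -2, -2], [0, 1, 0], [0, 1, 1]], D = diag(-2, -4, 0), P⁻¹ = [[1, 0, 2], [0, 1, 0], [0, -1, 1]].
T² = P·diag(4, 16, 0)·P⁻¹ = [[4, -32, 8], [0, 16, 0], [0, 16, 0]].
The requested entry is 16.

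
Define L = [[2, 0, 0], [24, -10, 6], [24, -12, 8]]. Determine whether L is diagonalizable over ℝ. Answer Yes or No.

Characteristic polynomial: p(r) = r^3 - 12r + 16 = (r - 2)^2(r + 4).
r = 2 has algebraic multiplicity 2; rank(L − 2I) = 1, so geometric multiplicity = 2.
Every eigenvalue has geometric = algebraic multiplicity, so L is diagonalizable.

Yes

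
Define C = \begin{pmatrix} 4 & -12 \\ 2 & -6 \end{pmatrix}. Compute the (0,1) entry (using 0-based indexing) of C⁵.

Characteristic polynomial: μ^2 + 2μ = μ(μ + 2), so the eigenvalues are -2, 0.
μ=0: eigenvector (-3, -1).
μ=-2: eigenvector (2, 1).
P = [[-3, 2], [-1, 1]], D = diag(0, -2), P⁻¹ = [[-1, 2], [-1, 3]].
C⁵ = P·diag(0, -32)·P⁻¹ = [[64, -192], [32, -96]].
The requested entry is -192.

-192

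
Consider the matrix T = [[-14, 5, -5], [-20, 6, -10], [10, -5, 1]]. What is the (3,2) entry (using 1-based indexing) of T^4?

255

Characteristic polynomial: λ^3 + 7λ^2 + 8λ - 16 = (λ - 1)(λ + 4)^2, so the eigenvalues are -4, -4, 1.
λ=-4: eigenvector (1, 2, 0).
λ=-4: eigenvector (-1, -1, 1).
λ=1: eigenvector (-1, -2, 1).
P = [[1, -1, -1], [2, -1, -2], [0, 1, 1]], D = diag(-4, -4, 1), P⁻¹ = [[1, 0, 1], [-2, 1, 0], [2, -1, 1]].
T⁴ = P·diag(256, 256, 1)·P⁻¹ = [[766, -255, 255], [1020, -254, 510], [-510, 255, 1]].
The requested entry is 255.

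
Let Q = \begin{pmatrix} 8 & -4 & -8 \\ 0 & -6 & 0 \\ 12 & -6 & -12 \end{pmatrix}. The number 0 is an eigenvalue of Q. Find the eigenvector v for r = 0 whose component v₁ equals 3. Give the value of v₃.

Q = [[8, -4, -8], [0, -6, 0], [12, -6, -12]].
Solving (Q)v = 0 gives the eigenspace spanned by (3, 0, 3).
With v₁ = 3, v = (3, 0, 3), so v₃ = 3.

3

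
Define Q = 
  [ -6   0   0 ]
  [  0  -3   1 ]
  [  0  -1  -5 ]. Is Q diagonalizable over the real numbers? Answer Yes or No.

Characteristic polynomial: p(r) = r^3 + 14r^2 + 64r + 96 = (r + 4)^2(r + 6).
r = -4 has algebraic multiplicity 2; rank(Q + 4I) = 2, so geometric multiplicity = 1.
Geometric multiplicity < algebraic multiplicity, so Q is not diagonalizable.

No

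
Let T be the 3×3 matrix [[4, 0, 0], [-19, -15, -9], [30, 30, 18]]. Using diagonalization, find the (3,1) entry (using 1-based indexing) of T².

Characteristic polynomial: r^3 - 7r^2 + 12r = r(r - 4)(r - 3), so the eigenvalues are 0, 3, 4.
r=4: eigenvector (1, -1, 0).
r=3: eigenvector (0, 1, -2).
r=0: eigenvector (0, 3, -5).
P = [[1, 0, 0], [-1, 1, 3], [0, -2, -5]], D = diag(4, 3, 0), P⁻¹ = [[1, 0, 0], [-5, -5, -3], [2, 2, 1]].
T² = P·diag(16, 9, 0)·P⁻¹ = [[16, 0, 0], [-61, -45, -27], [90, 90, 54]].
The requested entry is 90.

90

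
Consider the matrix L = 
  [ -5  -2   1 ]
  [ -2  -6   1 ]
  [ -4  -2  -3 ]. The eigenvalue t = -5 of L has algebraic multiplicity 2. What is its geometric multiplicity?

L + 5I = [[0, -2, 1], [-2, -1, 1], [-4, -2, 2]].
This matrix has rank 2, so its null space has dimension 3 − 2 = 1.

1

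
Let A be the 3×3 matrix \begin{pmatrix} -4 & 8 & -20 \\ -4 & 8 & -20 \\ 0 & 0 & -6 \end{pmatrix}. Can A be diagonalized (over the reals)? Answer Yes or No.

Characteristic polynomial: p(μ) = μ^3 + 2μ^2 - 24μ = μ(μ - 4)(μ + 6).
All 3 eigenvalues are distinct, so A is diagonalizable.

Yes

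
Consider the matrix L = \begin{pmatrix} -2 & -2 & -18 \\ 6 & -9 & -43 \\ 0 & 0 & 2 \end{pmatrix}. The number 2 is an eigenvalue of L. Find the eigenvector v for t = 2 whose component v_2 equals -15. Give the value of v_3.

L − 2I = [[-4, -2, -18], [6, -11, -43], [0, 0, 0]].
Solving (L − 2I)v = 0 gives the eigenspace spanned by (-6, -15, 3).
With v_2 = -15, v = (-6, -15, 3), so v_3 = 3.

3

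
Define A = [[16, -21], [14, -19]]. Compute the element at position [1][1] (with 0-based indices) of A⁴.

Characteristic polynomial: μ^2 + 3μ - 10 = (μ - 2)(μ + 5), so the eigenvalues are -5, 2.
μ=-5: eigenvector (1, 1).
μ=2: eigenvector (-3, -2).
P = [[1, -3], [1, -2]], D = diag(-5, 2), P⁻¹ = [[-2, 3], [-1, 1]].
A⁴ = P·diag(625, 16)·P⁻¹ = [[-1202, 1827], [-1218, 1843]].
The requested entry is 1843.

1843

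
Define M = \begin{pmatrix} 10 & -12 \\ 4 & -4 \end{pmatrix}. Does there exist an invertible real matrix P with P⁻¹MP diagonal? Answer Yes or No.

Characteristic polynomial: p(t) = t^2 - 6t + 8 = (t - 4)(t - 2).
All 2 eigenvalues are distinct, so M is diagonalizable.

Yes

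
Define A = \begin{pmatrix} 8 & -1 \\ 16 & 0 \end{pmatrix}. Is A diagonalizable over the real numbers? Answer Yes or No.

Characteristic polynomial: p(t) = t^2 - 8t + 16 = (t - 4)^2.
t = 4 has algebraic multiplicity 2; rank(A − 4I) = 1, so geometric multiplicity = 1.
Geometric multiplicity < algebraic multiplicity, so A is not diagonalizable.

No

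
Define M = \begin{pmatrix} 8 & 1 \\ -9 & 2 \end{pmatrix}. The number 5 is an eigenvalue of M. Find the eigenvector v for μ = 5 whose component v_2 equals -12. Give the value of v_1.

M − 5I = [[3, 1], [-9, -3]].
Solving (M − 5I)v = 0 gives the eigenspace spanned by (4, -12).
With v_2 = -12, v = (4, -12), so v_1 = 4.

4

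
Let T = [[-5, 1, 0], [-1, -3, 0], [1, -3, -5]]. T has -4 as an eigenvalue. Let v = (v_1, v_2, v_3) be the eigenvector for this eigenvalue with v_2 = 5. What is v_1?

T + 4I = [[-1, 1, 0], [-1, 1, 0], [1, -3, -1]].
Solving (T + 4I)v = 0 gives the eigenspace spanned by (5, 5, -10).
With v_2 = 5, v = (5, 5, -10), so v_1 = 5.

5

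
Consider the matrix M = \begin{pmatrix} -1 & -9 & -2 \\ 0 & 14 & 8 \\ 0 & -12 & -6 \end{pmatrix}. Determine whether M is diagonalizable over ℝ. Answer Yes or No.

Characteristic polynomial: p(r) = r^3 - 7r^2 + 4r + 12 = (r - 6)(r - 2)(r + 1).
All 3 eigenvalues are distinct, so M is diagonalizable.

Yes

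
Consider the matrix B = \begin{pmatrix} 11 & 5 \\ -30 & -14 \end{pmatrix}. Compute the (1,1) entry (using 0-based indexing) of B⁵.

-3074

Characteristic polynomial: r^2 + 3r - 4 = (r - 1)(r + 4), so the eigenvalues are -4, 1.
r=1: eigenvector (1, -2).
r=-4: eigenvector (1, -3).
P = [[1, 1], [-2, -3]], D = diag(1, -4), P⁻¹ = [[3, 1], [-2, -1]].
B⁵ = P·diag(1, -1024)·P⁻¹ = [[2051, 1025], [-6150, -3074]].
The requested entry is -3074.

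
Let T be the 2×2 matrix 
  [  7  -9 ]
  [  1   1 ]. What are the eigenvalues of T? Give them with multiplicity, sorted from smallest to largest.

4, 4

Characteristic polynomial: p(r) = r^2 - 8r + 16 = (r - 4)^2.
Roots (with multiplicity): 4, 4.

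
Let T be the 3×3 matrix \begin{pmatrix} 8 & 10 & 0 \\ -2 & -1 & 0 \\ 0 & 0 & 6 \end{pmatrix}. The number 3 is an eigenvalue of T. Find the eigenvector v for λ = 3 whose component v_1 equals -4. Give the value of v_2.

T − 3I = [[5, 10, 0], [-2, -4, 0], [0, 0, 3]].
Solving (T − 3I)v = 0 gives the eigenspace spanned by (-4, 2, 0).
With v_1 = -4, v = (-4, 2, 0), so v_2 = 2.

2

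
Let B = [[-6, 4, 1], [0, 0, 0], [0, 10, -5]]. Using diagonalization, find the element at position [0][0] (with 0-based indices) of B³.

Characteristic polynomial: s^3 + 11s^2 + 30s = s(s + 5)(s + 6), so the eigenvalues are -6, -5, 0.
s=-5: eigenvector (1, 0, 1).
s=0: eigenvector (1, 1, 2).
s=-6: eigenvector (1, 0, 0).
P = [[1, 1, 1], [0, 1, 0], [1, 2, 0]], D = diag(-5, 0, -6), P⁻¹ = [[0, -2, 1], [0, 1, 0], [1, 1, -1]].
B³ = P·diag(-125, 0, -216)·P⁻¹ = [[-216, 34, 91], [0, 0, 0], [0, 250, -125]].
The requested entry is -216.

-216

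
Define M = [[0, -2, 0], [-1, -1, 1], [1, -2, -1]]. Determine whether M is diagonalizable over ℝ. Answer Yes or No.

No

Characteristic polynomial: p(t) = t^3 + 2t^2 + t = t(t + 1)^2.
t = -1 has algebraic multiplicity 2; rank(M + 1I) = 2, so geometric multiplicity = 1.
Geometric multiplicity < algebraic multiplicity, so M is not diagonalizable.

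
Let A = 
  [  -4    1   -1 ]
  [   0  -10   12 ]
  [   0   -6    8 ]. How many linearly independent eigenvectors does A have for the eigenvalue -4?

1

A + 4I = [[0, 1, -1], [0, -6, 12], [0, -6, 12]].
This matrix has rank 2, so its null space has dimension 3 − 2 = 1.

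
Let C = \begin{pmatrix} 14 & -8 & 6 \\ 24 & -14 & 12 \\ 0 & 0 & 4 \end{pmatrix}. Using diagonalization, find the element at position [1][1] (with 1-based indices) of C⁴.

16

Characteristic polynomial: r^3 - 4r^2 - 4r + 16 = (r - 4)(r - 2)(r + 2), so the eigenvalues are -2, 2, 4.
r=-2: eigenvector (1, 2, 0).
r=2: eigenvector (-2, -3, 0).
r=4: eigenvector (1, 2, 1).
P = [[1, -2, 1], [2, -3, 2], [0, 0, 1]], D = diag(-2, 2, 4), P⁻¹ = [[-3, 2, -1], [-2, 1, 0], [0, 0, 1]].
C⁴ = P·diag(16, 16, 256)·P⁻¹ = [[16, 0, 240], [0, 16, 480], [0, 0, 256]].
The requested entry is 16.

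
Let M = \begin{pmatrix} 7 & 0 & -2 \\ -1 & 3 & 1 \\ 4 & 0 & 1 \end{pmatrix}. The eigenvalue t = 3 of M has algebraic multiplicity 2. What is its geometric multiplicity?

1

M − 3I = [[4, 0, -2], [-1, 0, 1], [4, 0, -2]].
This matrix has rank 2, so its null space has dimension 3 − 2 = 1.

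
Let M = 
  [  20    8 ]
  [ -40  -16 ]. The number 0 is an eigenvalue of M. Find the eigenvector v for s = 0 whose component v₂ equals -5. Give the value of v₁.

2

M = [[20, 8], [-40, -16]].
Solving (M)v = 0 gives the eigenspace spanned by (2, -5).
With v₂ = -5, v = (2, -5), so v₁ = 2.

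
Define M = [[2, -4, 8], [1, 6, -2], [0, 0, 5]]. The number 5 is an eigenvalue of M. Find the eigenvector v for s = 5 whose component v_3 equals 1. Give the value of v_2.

2

M − 5I = [[-3, -4, 8], [1, 1, -2], [0, 0, 0]].
Solving (M − 5I)v = 0 gives the eigenspace spanned by (0, 2, 1).
With v_3 = 1, v = (0, 2, 1), so v_2 = 2.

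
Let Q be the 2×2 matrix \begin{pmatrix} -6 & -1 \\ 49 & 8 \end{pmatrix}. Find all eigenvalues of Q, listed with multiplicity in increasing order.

1, 1

Characteristic polynomial: p(t) = t^2 - 2t + 1 = (t - 1)^2.
Roots (with multiplicity): 1, 1.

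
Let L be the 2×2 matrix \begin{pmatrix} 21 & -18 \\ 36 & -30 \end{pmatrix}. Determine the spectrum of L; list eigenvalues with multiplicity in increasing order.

Characteristic polynomial: p(s) = s^2 + 9s + 18 = (s + 3)(s + 6).
Roots (with multiplicity): -6, -3.

-6, -3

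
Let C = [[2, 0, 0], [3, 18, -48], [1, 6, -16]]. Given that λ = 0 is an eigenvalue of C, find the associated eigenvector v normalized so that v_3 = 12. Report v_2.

C = [[2, 0, 0], [3, 18, -48], [1, 6, -16]].
Solving (C)v = 0 gives the eigenspace spanned by (0, 32, 12).
With v_3 = 12, v = (0, 32, 12), so v_2 = 32.

32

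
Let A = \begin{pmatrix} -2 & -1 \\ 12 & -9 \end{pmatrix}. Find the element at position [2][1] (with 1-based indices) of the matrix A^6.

-372372

Characteristic polynomial: t^2 + 11t + 30 = (t + 5)(t + 6), so the eigenvalues are -6, -5.
t=-5: eigenvector (1, 3).
t=-6: eigenvector (1, 4).
P = [[1, 1], [3, 4]], D = diag(-5, -6), P⁻¹ = [[4, -1], [-3, 1]].
A⁶ = P·diag(15625, 46656)·P⁻¹ = [[-77468, 31031], [-372372, 139749]].
The requested entry is -372372.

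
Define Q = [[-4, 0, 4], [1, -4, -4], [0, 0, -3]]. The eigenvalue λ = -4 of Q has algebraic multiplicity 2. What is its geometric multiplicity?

Q + 4I = [[0, 0, 4], [1, 0, -4], [0, 0, 1]].
This matrix has rank 2, so its null space has dimension 3 − 2 = 1.

1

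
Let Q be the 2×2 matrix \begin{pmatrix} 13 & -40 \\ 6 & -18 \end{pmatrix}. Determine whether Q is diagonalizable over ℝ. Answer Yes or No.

Characteristic polynomial: p(r) = r^2 + 5r + 6 = (r + 2)(r + 3).
All 2 eigenvalues are distinct, so Q is diagonalizable.

Yes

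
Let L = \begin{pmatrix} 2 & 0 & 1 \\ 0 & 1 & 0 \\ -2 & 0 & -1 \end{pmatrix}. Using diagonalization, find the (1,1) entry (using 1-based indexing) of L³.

2

Characteristic polynomial: λ^3 - 2λ^2 + λ = λ(λ - 1)^2, so the eigenvalues are 0, 1, 1.
λ=1: eigenvector (1, 0, -1).
λ=1: eigenvector (0, 1, 0).
λ=0: eigenvector (-1, 0, 2).
P = [[1, 0, -1], [0, 1, 0], [-1, 0, 2]], D = diag(1, 1, 0), P⁻¹ = [[2, 0, 1], [0, 1, 0], [1, 0, 1]].
L³ = P·diag(1, 1, 0)·P⁻¹ = [[2, 0, 1], [0, 1, 0], [-2, 0, -1]].
The requested entry is 2.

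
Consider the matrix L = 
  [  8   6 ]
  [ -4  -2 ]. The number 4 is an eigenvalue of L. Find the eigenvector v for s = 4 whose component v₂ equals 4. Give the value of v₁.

L − 4I = [[4, 6], [-4, -6]].
Solving (L − 4I)v = 0 gives the eigenspace spanned by (-6, 4).
With v₂ = 4, v = (-6, 4), so v₁ = -6.

-6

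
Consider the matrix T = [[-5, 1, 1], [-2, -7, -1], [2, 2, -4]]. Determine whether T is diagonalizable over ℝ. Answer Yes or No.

No

Characteristic polynomial: p(λ) = λ^3 + 16λ^2 + 85λ + 150 = (λ + 5)^2(λ + 6).
λ = -5 has algebraic multiplicity 2; rank(T + 5I) = 2, so geometric multiplicity = 1.
Geometric multiplicity < algebraic multiplicity, so T is not diagonalizable.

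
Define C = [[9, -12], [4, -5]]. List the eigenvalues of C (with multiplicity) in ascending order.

Characteristic polynomial: p(r) = r^2 - 4r + 3 = (r - 3)(r - 1).
Roots (with multiplicity): 1, 3.

1, 3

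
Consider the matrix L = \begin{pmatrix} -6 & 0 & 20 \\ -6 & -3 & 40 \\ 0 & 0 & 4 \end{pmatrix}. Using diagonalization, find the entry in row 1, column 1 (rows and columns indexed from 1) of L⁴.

1296

Characteristic polynomial: t^3 + 5t^2 - 18t - 72 = (t - 4)(t + 3)(t + 6), so the eigenvalues are -6, -3, 4.
t=-6: eigenvector (1, 2, 0).
t=-3: eigenvector (0, 1, 0).
t=4: eigenvector (2, 4, 1).
P = [[1, 0, 2], [2, 1, 4], [0, 0, 1]], D = diag(-6, -3, 4), P⁻¹ = [[1, 0, -2], [-2, 1, 0], [0, 0, 1]].
L⁴ = P·diag(1296, 81, 256)·P⁻¹ = [[1296, 0, -2080], [2430, 81, -4160], [0, 0, 256]].
The requested entry is 1296.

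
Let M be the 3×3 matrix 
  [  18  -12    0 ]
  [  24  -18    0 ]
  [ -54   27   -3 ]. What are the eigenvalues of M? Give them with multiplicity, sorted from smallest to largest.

-6, -3, 6

Characteristic polynomial: p(r) = r^3 + 3r^2 - 36r - 108 = (r - 6)(r + 3)(r + 6).
Roots (with multiplicity): -6, -3, 6.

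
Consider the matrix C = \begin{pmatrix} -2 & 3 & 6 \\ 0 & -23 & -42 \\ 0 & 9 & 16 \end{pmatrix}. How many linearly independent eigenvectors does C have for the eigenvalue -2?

2

C + 2I = [[0, 3, 6], [0, -21, -42], [0, 9, 18]].
This matrix has rank 1, so its null space has dimension 3 − 1 = 2.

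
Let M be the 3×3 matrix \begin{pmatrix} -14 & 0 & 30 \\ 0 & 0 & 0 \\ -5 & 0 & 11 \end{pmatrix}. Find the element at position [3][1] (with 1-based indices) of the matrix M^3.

-65

Characteristic polynomial: s^3 + 3s^2 - 4s = s(s - 1)(s + 4), so the eigenvalues are -4, 0, 1.
s=-4: eigenvector (3, 0, 1).
s=0: eigenvector (0, 1, 0).
s=1: eigenvector (2, 0, 1).
P = [[3, 0, 2], [0, 1, 0], [1, 0, 1]], D = diag(-4, 0, 1), P⁻¹ = [[1, 0, -2], [0, 1, 0], [-1, 0, 3]].
M³ = P·diag(-64, 0, 1)·P⁻¹ = [[-194, 0, 390], [0, 0, 0], [-65, 0, 131]].
The requested entry is -65.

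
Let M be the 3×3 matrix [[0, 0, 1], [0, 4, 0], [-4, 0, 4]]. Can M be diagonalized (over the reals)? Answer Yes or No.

No

Characteristic polynomial: p(λ) = λ^3 - 8λ^2 + 20λ - 16 = (λ - 4)(λ - 2)^2.
λ = 2 has algebraic multiplicity 2; rank(M − 2I) = 2, so geometric multiplicity = 1.
Geometric multiplicity < algebraic multiplicity, so M is not diagonalizable.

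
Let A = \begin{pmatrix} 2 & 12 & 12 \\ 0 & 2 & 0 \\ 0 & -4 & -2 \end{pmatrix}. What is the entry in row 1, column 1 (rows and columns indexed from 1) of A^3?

8

Characteristic polynomial: s^3 - 2s^2 - 4s + 8 = (s - 2)^2(s + 2), so the eigenvalues are -2, 2, 2.
s=2: eigenvector (1, 1, -1).
s=2: eigenvector (1, 0, 0).
s=-2: eigenvector (-3, 0, 1).
P = [[1, 1, -3], [1, 0, 0], [-1, 0, 1]], D = diag(2, 2, -2), P⁻¹ = [[0, 1, 0], [1, 2, 3], [0, 1, 1]].
A³ = P·diag(8, 8, -8)·P⁻¹ = [[8, 48, 48], [0, 8, 0], [0, -16, -8]].
The requested entry is 8.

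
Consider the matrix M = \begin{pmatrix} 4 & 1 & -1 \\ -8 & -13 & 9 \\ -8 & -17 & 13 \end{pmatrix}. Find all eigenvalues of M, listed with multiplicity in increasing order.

-4, 4, 4

Characteristic polynomial: p(λ) = λ^3 - 4λ^2 - 16λ + 64 = (λ - 4)^2(λ + 4).
Roots (with multiplicity): -4, 4, 4.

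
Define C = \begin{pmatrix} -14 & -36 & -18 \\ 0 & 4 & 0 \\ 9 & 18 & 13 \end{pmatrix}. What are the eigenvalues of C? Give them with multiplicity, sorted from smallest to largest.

-5, 4, 4

Characteristic polynomial: p(s) = s^3 - 3s^2 - 24s + 80 = (s - 4)^2(s + 5).
Roots (with multiplicity): -5, 4, 4.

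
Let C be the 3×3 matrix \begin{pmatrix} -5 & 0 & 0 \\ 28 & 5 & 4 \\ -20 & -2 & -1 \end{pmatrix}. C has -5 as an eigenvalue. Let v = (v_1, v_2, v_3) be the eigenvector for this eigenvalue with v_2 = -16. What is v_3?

12

C + 5I = [[0, 0, 0], [28, 10, 4], [-20, -2, 4]].
Solving (C + 5I)v = 0 gives the eigenspace spanned by (4, -16, 12).
With v_2 = -16, v = (4, -16, 12), so v_3 = 12.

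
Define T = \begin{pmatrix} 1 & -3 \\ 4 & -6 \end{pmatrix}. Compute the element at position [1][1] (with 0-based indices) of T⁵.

-876

Characteristic polynomial: λ^2 + 5λ + 6 = (λ + 2)(λ + 3), so the eigenvalues are -3, -2.
λ=-2: eigenvector (1, 1).
λ=-3: eigenvector (3, 4).
P = [[1, 3], [1, 4]], D = diag(-2, -3), P⁻¹ = [[4, -3], [-1, 1]].
T⁵ = P·diag(-32, -243)·P⁻¹ = [[601, -633], [844, -876]].
The requested entry is -876.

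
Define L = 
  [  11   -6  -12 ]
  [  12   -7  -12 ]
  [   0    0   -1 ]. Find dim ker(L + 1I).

2

L + 1I = [[12, -6, -12], [12, -6, -12], [0, 0, 0]].
This matrix has rank 1, so its null space has dimension 3 − 1 = 2.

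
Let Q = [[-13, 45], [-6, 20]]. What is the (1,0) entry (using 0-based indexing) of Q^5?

Characteristic polynomial: s^2 - 7s + 10 = (s - 5)(s - 2), so the eigenvalues are 2, 5.
s=5: eigenvector (-5, -2).
s=2: eigenvector (3, 1).
P = [[-5, 3], [-2, 1]], D = diag(5, 2), P⁻¹ = [[1, -3], [2, -5]].
Q⁵ = P·diag(3125, 32)·P⁻¹ = [[-15433, 46395], [-6186, 18590]].
The requested entry is -6186.

-6186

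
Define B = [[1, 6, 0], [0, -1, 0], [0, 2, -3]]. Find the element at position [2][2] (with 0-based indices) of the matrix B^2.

9

Characteristic polynomial: s^3 + 3s^2 - s - 3 = (s - 1)(s + 1)(s + 3), so the eigenvalues are -3, -1, 1.
s=1: eigenvector (1, 0, 0).
s=-3: eigenvector (0, 0, 1).
s=-1: eigenvector (-3, 1, 1).
P = [[1, 0, -3], [0, 0, 1], [0, 1, 1]], D = diag(1, -3, -1), P⁻¹ = [[1, 3, 0], [0, -1, 1], [0, 1, 0]].
B² = P·diag(1, 9, 1)·P⁻¹ = [[1, 0, 0], [0, 1, 0], [0, -8, 9]].
The requested entry is 9.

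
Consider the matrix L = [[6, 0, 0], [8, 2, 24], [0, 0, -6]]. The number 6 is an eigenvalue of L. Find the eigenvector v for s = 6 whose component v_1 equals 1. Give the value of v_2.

L − 6I = [[0, 0, 0], [8, -4, 24], [0, 0, -12]].
Solving (L − 6I)v = 0 gives the eigenspace spanned by (1, 2, 0).
With v_1 = 1, v = (1, 2, 0), so v_2 = 2.

2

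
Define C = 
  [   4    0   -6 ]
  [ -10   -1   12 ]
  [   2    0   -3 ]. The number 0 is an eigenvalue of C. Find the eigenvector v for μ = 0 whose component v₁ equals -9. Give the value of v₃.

-6

C = [[4, 0, -6], [-10, -1, 12], [2, 0, -3]].
Solving (C)v = 0 gives the eigenspace spanned by (-9, 18, -6).
With v₁ = -9, v = (-9, 18, -6), so v₃ = -6.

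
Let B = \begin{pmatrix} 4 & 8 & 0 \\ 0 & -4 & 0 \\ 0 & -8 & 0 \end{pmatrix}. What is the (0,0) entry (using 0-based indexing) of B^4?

Characteristic polynomial: r^3 - 16r = r(r - 4)(r + 4), so the eigenvalues are -4, 0, 4.
r=4: eigenvector (1, 0, 0).
r=-4: eigenvector (-1, 1, 2).
r=0: eigenvector (0, 0, 1).
P = [[1, -1, 0], [0, 1, 0], [0, 2, 1]], D = diag(4, -4, 0), P⁻¹ = [[1, 1, 0], [0, 1, 0], [0, -2, 1]].
B⁴ = P·diag(256, 256, 0)·P⁻¹ = [[256, 0, 0], [0, 256, 0], [0, 512, 0]].
The requested entry is 256.

256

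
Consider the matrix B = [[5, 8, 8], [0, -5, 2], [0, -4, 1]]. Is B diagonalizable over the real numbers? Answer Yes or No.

Yes

Characteristic polynomial: p(λ) = λ^3 - λ^2 - 17λ - 15 = (λ - 5)(λ + 1)(λ + 3).
All 3 eigenvalues are distinct, so B is diagonalizable.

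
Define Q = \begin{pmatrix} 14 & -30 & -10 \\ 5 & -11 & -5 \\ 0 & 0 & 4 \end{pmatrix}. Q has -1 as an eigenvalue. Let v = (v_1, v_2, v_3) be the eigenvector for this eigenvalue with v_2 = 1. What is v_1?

Q + 1I = [[15, -30, -10], [5, -10, -5], [0, 0, 5]].
Solving (Q + 1I)v = 0 gives the eigenspace spanned by (2, 1, 0).
With v_2 = 1, v = (2, 1, 0), so v_1 = 2.

2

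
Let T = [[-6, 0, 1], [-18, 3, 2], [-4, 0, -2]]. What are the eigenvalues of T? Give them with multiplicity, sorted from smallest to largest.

Characteristic polynomial: p(λ) = λ^3 + 5λ^2 - 8λ - 48 = (λ - 3)(λ + 4)^2.
Roots (with multiplicity): -4, -4, 3.

-4, -4, 3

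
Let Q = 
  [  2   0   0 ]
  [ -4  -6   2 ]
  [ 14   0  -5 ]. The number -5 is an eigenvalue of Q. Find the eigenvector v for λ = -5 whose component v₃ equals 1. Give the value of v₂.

Q + 5I = [[7, 0, 0], [-4, -1, 2], [14, 0, 0]].
Solving (Q + 5I)v = 0 gives the eigenspace spanned by (0, 2, 1).
With v₃ = 1, v = (0, 2, 1), so v₂ = 2.

2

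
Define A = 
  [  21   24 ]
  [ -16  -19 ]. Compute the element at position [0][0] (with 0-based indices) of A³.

429

Characteristic polynomial: μ^2 - 2μ - 15 = (μ - 5)(μ + 3), so the eigenvalues are -3, 5.
μ=-3: eigenvector (-1, 1).
μ=5: eigenvector (3, -2).
P = [[-1, 3], [1, -2]], D = diag(-3, 5), P⁻¹ = [[2, 3], [1, 1]].
A³ = P·diag(-27, 125)·P⁻¹ = [[429, 456], [-304, -331]].
The requested entry is 429.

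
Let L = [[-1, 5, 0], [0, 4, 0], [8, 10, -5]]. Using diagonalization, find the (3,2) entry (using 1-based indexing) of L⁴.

510

Characteristic polynomial: t^3 + 2t^2 - 19t - 20 = (t - 4)(t + 1)(t + 5), so the eigenvalues are -5, -1, 4.
t=-1: eigenvector (1, 0, 2).
t=4: eigenvector (1, 1, 2).
t=-5: eigenvector (0, 0, 1).
P = [[1, 1, 0], [0, 1, 0], [2, 2, 1]], D = diag(-1, 4, -5), P⁻¹ = [[1, -1, 0], [0, 1, 0], [-2, 0, 1]].
L⁴ = P·diag(1, 256, 625)·P⁻¹ = [[1, 255, 0], [0, 256, 0], [-1248, 510, 625]].
The requested entry is 510.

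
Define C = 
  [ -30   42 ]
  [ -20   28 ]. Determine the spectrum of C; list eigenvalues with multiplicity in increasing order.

-2, 0

Characteristic polynomial: p(λ) = λ^2 + 2λ = λ(λ + 2).
Roots (with multiplicity): -2, 0.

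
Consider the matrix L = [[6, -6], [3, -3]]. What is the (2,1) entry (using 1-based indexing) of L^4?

Characteristic polynomial: t^2 - 3t = t(t - 3), so the eigenvalues are 0, 3.
t=3: eigenvector (2, 1).
t=0: eigenvector (-1, -1).
P = [[2, -1], [1, -1]], D = diag(3, 0), P⁻¹ = [[1, -1], [1, -2]].
L⁴ = P·diag(81, 0)·P⁻¹ = [[162, -162], [81, -81]].
The requested entry is 81.

81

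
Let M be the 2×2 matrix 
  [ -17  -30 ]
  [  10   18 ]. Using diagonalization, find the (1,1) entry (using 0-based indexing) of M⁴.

276

Characteristic polynomial: s^2 - s - 6 = (s - 3)(s + 2), so the eigenvalues are -2, 3.
s=-2: eigenvector (-2, 1).
s=3: eigenvector (-3, 2).
P = [[-2, -3], [1, 2]], D = diag(-2, 3), P⁻¹ = [[-2, -3], [1, 2]].
M⁴ = P·diag(16, 81)·P⁻¹ = [[-179, -390], [130, 276]].
The requested entry is 276.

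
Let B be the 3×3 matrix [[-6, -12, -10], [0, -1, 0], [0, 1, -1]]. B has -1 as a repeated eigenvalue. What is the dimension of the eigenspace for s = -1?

1

B + 1I = [[-5, -12, -10], [0, 0, 0], [0, 1, 0]].
This matrix has rank 2, so its null space has dimension 3 − 2 = 1.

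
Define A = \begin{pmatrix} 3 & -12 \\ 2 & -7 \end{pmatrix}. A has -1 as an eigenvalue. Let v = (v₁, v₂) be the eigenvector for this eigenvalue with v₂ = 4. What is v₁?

12

A + 1I = [[4, -12], [2, -6]].
Solving (A + 1I)v = 0 gives the eigenspace spanned by (12, 4).
With v₂ = 4, v = (12, 4), so v₁ = 12.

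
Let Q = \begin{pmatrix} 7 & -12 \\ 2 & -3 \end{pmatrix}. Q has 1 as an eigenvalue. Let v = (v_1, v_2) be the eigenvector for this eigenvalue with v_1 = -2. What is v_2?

Q − 1I = [[6, -12], [2, -4]].
Solving (Q − 1I)v = 0 gives the eigenspace spanned by (-2, -1).
With v_1 = -2, v = (-2, -1), so v_2 = -1.

-1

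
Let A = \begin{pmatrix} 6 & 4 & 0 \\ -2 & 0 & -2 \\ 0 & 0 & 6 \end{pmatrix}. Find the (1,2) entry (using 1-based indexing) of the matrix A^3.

112

Characteristic polynomial: r^3 - 12r^2 + 44r - 48 = (r - 6)(r - 4)(r - 2), so the eigenvalues are 2, 4, 6.
r=4: eigenvector (2, -1, 0).
r=2: eigenvector (-1, 1, 0).
r=6: eigenvector (-1, 0, 1).
P = [[2, -1, -1], [-1, 1, 0], [0, 0, 1]], D = diag(4, 2, 6), P⁻¹ = [[1, 1, 1], [1, 2, 1], [0, 0, 1]].
A³ = P·diag(64, 8, 216)·P⁻¹ = [[120, 112, -96], [-56, -48, -56], [0, 0, 216]].
The requested entry is 112.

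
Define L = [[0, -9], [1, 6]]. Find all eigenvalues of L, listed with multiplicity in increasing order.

3, 3

Characteristic polynomial: p(r) = r^2 - 6r + 9 = (r - 3)^2.
Roots (with multiplicity): 3, 3.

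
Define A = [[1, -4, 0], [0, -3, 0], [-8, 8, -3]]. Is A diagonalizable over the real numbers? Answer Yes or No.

Characteristic polynomial: p(t) = t^3 + 5t^2 + 3t - 9 = (t - 1)(t + 3)^2.
t = -3 has algebraic multiplicity 2; rank(A + 3I) = 1, so geometric multiplicity = 2.
Every eigenvalue has geometric = algebraic multiplicity, so A is diagonalizable.

Yes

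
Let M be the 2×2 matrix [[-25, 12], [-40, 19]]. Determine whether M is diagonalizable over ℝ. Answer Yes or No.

Characteristic polynomial: p(μ) = μ^2 + 6μ + 5 = (μ + 1)(μ + 5).
All 2 eigenvalues are distinct, so M is diagonalizable.

Yes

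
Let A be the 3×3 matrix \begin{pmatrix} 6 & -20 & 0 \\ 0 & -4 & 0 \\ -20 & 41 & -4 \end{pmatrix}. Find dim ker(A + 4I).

1

A + 4I = [[10, -20, 0], [0, 0, 0], [-20, 41, 0]].
This matrix has rank 2, so its null space has dimension 3 − 2 = 1.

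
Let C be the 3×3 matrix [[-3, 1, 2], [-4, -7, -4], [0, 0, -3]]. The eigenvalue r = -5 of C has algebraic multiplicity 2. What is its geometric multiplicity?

1

C + 5I = [[2, 1, 2], [-4, -2, -4], [0, 0, 2]].
This matrix has rank 2, so its null space has dimension 3 − 2 = 1.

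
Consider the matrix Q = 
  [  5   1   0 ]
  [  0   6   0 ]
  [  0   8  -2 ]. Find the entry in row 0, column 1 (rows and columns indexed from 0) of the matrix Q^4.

671

Characteristic polynomial: t^3 - 9t^2 + 8t + 60 = (t - 6)(t - 5)(t + 2), so the eigenvalues are -2, 5, 6.
t=5: eigenvector (1, 0, 0).
t=6: eigenvector (1, 1, 1).
t=-2: eigenvector (0, 0, 1).
P = [[1, 1, 0], [0, 1, 0], [0, 1, 1]], D = diag(5, 6, -2), P⁻¹ = [[1, -1, 0], [0, 1, 0], [0, -1, 1]].
Q⁴ = P·diag(625, 1296, 16)·P⁻¹ = [[625, 671, 0], [0, 1296, 0], [0, 1280, 16]].
The requested entry is 671.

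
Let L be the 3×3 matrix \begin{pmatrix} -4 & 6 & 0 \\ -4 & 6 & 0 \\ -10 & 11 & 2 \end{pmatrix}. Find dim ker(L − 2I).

1

L − 2I = [[-6, 6, 0], [-4, 4, 0], [-10, 11, 0]].
This matrix has rank 2, so its null space has dimension 3 − 2 = 1.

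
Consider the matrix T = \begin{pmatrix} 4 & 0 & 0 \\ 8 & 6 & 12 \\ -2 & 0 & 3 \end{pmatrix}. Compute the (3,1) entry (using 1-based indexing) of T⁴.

-350

Characteristic polynomial: λ^3 - 13λ^2 + 54λ - 72 = (λ - 6)(λ - 4)(λ - 3), so the eigenvalues are 3, 4, 6.
λ=4: eigenvector (1, 8, -2).
λ=6: eigenvector (0, 1, 0).
λ=3: eigenvector (0, -4, 1).
P = [[1, 0, 0], [8, 1, -4], [-2, 0, 1]], D = diag(4, 6, 3), P⁻¹ = [[1, 0, 0], [0, 1, 4], [2, 0, 1]].
T⁴ = P·diag(256, 1296, 81)·P⁻¹ = [[256, 0, 0], [1400, 1296, 4860], [-350, 0, 81]].
The requested entry is -350.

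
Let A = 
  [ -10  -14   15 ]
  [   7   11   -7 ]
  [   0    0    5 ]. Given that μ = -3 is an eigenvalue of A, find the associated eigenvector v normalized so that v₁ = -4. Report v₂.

A + 3I = [[-7, -14, 15], [7, 14, -7], [0, 0, 8]].
Solving (A + 3I)v = 0 gives the eigenspace spanned by (-4, 2, 0).
With v₁ = -4, v = (-4, 2, 0), so v₂ = 2.

2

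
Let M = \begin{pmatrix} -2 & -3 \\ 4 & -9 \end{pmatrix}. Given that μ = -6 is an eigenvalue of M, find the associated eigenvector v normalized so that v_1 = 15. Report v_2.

M + 6I = [[4, -3], [4, -3]].
Solving (M + 6I)v = 0 gives the eigenspace spanned by (15, 20).
With v_1 = 15, v = (15, 20), so v_2 = 20.

20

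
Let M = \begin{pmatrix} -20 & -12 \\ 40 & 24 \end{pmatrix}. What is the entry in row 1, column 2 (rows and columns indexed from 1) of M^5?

-3072

Characteristic polynomial: t^2 - 4t = t(t - 4), so the eigenvalues are 0, 4.
t=4: eigenvector (-1, 2).
t=0: eigenvector (3, -5).
P = [[-1, 3], [2, -5]], D = diag(4, 0), P⁻¹ = [[5, 3], [2, 1]].
M⁵ = P·diag(1024, 0)·P⁻¹ = [[-5120, -3072], [10240, 6144]].
The requested entry is -3072.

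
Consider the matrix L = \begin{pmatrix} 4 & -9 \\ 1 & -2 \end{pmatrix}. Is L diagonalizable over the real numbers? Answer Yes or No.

Characteristic polynomial: p(r) = r^2 - 2r + 1 = (r - 1)^2.
r = 1 has algebraic multiplicity 2; rank(L − 1I) = 1, so geometric multiplicity = 1.
Geometric multiplicity < algebraic multiplicity, so L is not diagonalizable.

No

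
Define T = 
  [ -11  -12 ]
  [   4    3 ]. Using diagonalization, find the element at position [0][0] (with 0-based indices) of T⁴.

2257

Characteristic polynomial: s^2 + 8s + 15 = (s + 3)(s + 5), so the eigenvalues are -5, -3.
s=-5: eigenvector (-2, 1).
s=-3: eigenvector (-3, 2).
P = [[-2, -3], [1, 2]], D = diag(-5, -3), P⁻¹ = [[-2, -3], [1, 2]].
T⁴ = P·diag(625, 81)·P⁻¹ = [[2257, 3264], [-1088, -1551]].
The requested entry is 2257.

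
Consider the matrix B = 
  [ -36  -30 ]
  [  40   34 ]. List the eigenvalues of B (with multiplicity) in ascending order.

Characteristic polynomial: p(λ) = λ^2 + 2λ - 24 = (λ - 4)(λ + 6).
Roots (with multiplicity): -6, 4.

-6, 4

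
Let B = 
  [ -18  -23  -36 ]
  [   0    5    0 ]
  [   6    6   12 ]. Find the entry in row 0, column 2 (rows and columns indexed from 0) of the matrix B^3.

Characteristic polynomial: t^3 + t^2 - 30t = t(t - 5)(t + 6), so the eigenvalues are -6, 0, 5.
t=-6: eigenvector (3, 0, -1).
t=5: eigenvector (-1, 1, 0).
t=0: eigenvector (-2, 0, 1).
P = [[3, -1, -2], [0, 1, 0], [-1, 0, 1]], D = diag(-6, 5, 0), P⁻¹ = [[1, 1, 2], [0, 1, 0], [1, 1, 3]].
B³ = P·diag(-216, 125, 0)·P⁻¹ = [[-648, -773, -1296], [0, 125, 0], [216, 216, 432]].
The requested entry is -1296.

-1296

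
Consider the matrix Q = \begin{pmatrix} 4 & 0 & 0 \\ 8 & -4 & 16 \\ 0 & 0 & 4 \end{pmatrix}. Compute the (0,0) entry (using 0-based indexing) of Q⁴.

Characteristic polynomial: s^3 - 4s^2 - 16s + 64 = (s - 4)^2(s + 4), so the eigenvalues are -4, 4, 4.
s=4: eigenvector (1, 1, 0).
s=-4: eigenvector (0, 1, 0).
s=4: eigenvector (0, 2, 1).
P = [[1, 0, 0], [1, 1, 2], [0, 0, 1]], D = diag(4, -4, 4), P⁻¹ = [[1, 0, 0], [-1, 1, -2], [0, 0, 1]].
Q⁴ = P·diag(256, 256, 256)·P⁻¹ = [[256, 0, 0], [0, 256, 0], [0, 0, 256]].
The requested entry is 256.

256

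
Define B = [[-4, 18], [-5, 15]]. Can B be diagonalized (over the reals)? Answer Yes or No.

Yes

Characteristic polynomial: p(s) = s^2 - 11s + 30 = (s - 6)(s - 5).
All 2 eigenvalues are distinct, so B is diagonalizable.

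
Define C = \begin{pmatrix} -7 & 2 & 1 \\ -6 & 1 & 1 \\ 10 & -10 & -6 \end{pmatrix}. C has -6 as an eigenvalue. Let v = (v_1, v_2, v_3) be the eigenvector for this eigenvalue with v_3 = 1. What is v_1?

-1

C + 6I = [[-1, 2, 1], [-6, 7, 1], [10, -10, 0]].
Solving (C + 6I)v = 0 gives the eigenspace spanned by (-1, -1, 1).
With v_3 = 1, v = (-1, -1, 1), so v_1 = -1.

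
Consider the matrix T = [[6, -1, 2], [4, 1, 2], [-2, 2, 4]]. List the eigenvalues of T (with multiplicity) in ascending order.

Characteristic polynomial: p(s) = s^3 - 11s^2 + 38s - 40 = (s - 5)(s - 4)(s - 2).
Roots (with multiplicity): 2, 4, 5.

2, 4, 5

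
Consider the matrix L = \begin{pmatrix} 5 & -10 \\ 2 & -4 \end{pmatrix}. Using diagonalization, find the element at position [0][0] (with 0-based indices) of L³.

Characteristic polynomial: t^2 - t = t(t - 1), so the eigenvalues are 0, 1.
t=0: eigenvector (2, 1).
t=1: eigenvector (5, 2).
P = [[2, 5], [1, 2]], D = diag(0, 1), P⁻¹ = [[-2, 5], [1, -2]].
L³ = P·diag(0, 1)·P⁻¹ = [[5, -10], [2, -4]].
The requested entry is 5.

5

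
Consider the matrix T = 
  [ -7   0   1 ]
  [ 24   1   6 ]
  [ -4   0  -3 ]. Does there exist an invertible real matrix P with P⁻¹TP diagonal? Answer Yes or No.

No

Characteristic polynomial: p(μ) = μ^3 + 9μ^2 + 15μ - 25 = (μ - 1)(μ + 5)^2.
μ = -5 has algebraic multiplicity 2; rank(T + 5I) = 2, so geometric multiplicity = 1.
Geometric multiplicity < algebraic multiplicity, so T is not diagonalizable.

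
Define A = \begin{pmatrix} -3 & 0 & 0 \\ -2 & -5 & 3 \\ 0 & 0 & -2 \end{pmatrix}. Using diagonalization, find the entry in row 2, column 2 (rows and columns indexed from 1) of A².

Characteristic polynomial: r^3 + 10r^2 + 31r + 30 = (r + 2)(r + 3)(r + 5), so the eigenvalues are -5, -3, -2.
r=-5: eigenvector (0, 1, 0).
r=-3: eigenvector (1, -1, 0).
r=-2: eigenvector (0, 1, 1).
P = [[0, 1, 0], [1, -1, 1], [0, 0, 1]], D = diag(-5, -3, -2), P⁻¹ = [[1, 1, -1], [1, 0, 0], [0, 0, 1]].
A² = P·diag(25, 9, 4)·P⁻¹ = [[9, 0, 0], [16, 25, -21], [0, 0, 4]].
The requested entry is 25.

25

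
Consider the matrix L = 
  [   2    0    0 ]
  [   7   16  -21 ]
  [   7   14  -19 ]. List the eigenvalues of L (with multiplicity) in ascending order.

Characteristic polynomial: p(λ) = λ^3 + λ^2 - 16λ + 20 = (λ - 2)^2(λ + 5).
Roots (with multiplicity): -5, 2, 2.

-5, 2, 2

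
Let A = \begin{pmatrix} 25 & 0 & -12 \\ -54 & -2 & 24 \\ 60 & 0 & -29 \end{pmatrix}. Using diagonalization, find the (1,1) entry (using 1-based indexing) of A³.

505

Characteristic polynomial: λ^3 + 6λ^2 + 3λ - 10 = (λ - 1)(λ + 2)(λ + 5), so the eigenvalues are -5, -2, 1.
λ=-5: eigenvector (2, -4, 5).
λ=-2: eigenvector (0, 1, 0).
λ=1: eigenvector (1, -2, 2).
P = [[2, 0, 1], [-4, 1, -2], [5, 0, 2]], D = diag(-5, -2, 1), P⁻¹ = [[-2, 0, 1], [2, 1, 0], [5, 0, -2]].
A³ = P·diag(-125, -8, 1)·P⁻¹ = [[505, 0, -252], [-1026, -8, 504], [1260, 0, -629]].
The requested entry is 505.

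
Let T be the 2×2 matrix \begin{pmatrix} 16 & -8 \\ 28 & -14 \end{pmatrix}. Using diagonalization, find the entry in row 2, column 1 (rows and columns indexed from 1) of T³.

112

Characteristic polynomial: λ^2 - 2λ = λ(λ - 2), so the eigenvalues are 0, 2.
λ=2: eigenvector (4, 7).
λ=0: eigenvector (1, 2).
P = [[4, 1], [7, 2]], D = diag(2, 0), P⁻¹ = [[2, -1], [-7, 4]].
T³ = P·diag(8, 0)·P⁻¹ = [[64, -32], [112, -56]].
The requested entry is 112.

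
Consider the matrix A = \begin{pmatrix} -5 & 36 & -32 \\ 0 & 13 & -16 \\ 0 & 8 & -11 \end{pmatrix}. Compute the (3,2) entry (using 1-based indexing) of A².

Characteristic polynomial: t^3 + 3t^2 - 25t - 75 = (t - 5)(t + 3)(t + 5), so the eigenvalues are -5, -3, 5.
t=-5: eigenvector (1, 0, 0).
t=-3: eigenvector (-2, -1, -1).
t=5: eigenvector (4, 2, 1).
P = [[1, -2, 4], [0, -1, 2], [0, -1, 1]], D = diag(-5, -3, 5), P⁻¹ = [[1, -2, 0], [0, 1, -2], [0, 1, -1]].
A² = P·diag(25, 9, 25)·P⁻¹ = [[25, 32, -64], [0, 41, -32], [0, 16, -7]].
The requested entry is 16.

16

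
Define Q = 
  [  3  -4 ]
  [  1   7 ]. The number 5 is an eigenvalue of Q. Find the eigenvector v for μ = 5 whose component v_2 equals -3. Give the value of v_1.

Q − 5I = [[-2, -4], [1, 2]].
Solving (Q − 5I)v = 0 gives the eigenspace spanned by (6, -3).
With v_2 = -3, v = (6, -3), so v_1 = 6.

6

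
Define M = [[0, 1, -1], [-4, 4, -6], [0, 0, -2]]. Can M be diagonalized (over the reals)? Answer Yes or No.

Characteristic polynomial: p(λ) = λ^3 - 2λ^2 - 4λ + 8 = (λ - 2)^2(λ + 2).
λ = 2 has algebraic multiplicity 2; rank(M − 2I) = 2, so geometric multiplicity = 1.
Geometric multiplicity < algebraic multiplicity, so M is not diagonalizable.

No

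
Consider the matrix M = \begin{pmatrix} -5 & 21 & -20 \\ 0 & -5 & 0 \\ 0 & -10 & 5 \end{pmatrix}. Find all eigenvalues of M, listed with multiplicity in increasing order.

Characteristic polynomial: p(s) = s^3 + 5s^2 - 25s - 125 = (s - 5)(s + 5)^2.
Roots (with multiplicity): -5, -5, 5.

-5, -5, 5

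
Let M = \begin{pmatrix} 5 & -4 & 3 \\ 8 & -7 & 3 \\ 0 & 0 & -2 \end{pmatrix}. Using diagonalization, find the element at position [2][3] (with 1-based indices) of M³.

Characteristic polynomial: t^3 + 4t^2 + t - 6 = (t - 1)(t + 2)(t + 3), so the eigenvalues are -3, -2, 1.
t=-3: eigenvector (1, 2, 0).
t=1: eigenvector (-1, -1, 0).
t=-2: eigenvector (-1, -1, 1).
P = [[1, -1, -1], [2, -1, -1], [0, 0, 1]], D = diag(-3, 1, -2), P⁻¹ = [[-1, 1, 0], [-2, 1, -1], [0, 0, 1]].
M³ = P·diag(-27, 1, -8)·P⁻¹ = [[29, -28, 9], [56, -55, 9], [0, 0, -8]].
The requested entry is 9.

9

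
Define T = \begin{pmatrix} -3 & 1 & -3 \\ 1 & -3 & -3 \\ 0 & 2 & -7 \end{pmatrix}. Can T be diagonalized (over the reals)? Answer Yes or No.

No

Characteristic polynomial: p(r) = r^3 + 13r^2 + 56r + 80 = (r + 4)^2(r + 5).
r = -4 has algebraic multiplicity 2; rank(T + 4I) = 2, so geometric multiplicity = 1.
Geometric multiplicity < algebraic multiplicity, so T is not diagonalizable.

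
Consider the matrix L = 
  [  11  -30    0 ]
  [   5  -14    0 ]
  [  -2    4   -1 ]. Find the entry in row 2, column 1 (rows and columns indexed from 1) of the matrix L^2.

Characteristic polynomial: t^3 + 4t^2 - t - 4 = (t - 1)(t + 1)(t + 4), so the eigenvalues are -4, -1, 1.
t=1: eigenvector (3, 1, -1).
t=-4: eigenvector (2, 1, 0).
t=-1: eigenvector (0, 0, 1).
P = [[3, 2, 0], [1, 1, 0], [-1, 0, 1]], D = diag(1, -4, -1), P⁻¹ = [[1, -2, 0], [-1, 3, 0], [1, -2, 1]].
L² = P·diag(1, 16, 1)·P⁻¹ = [[-29, 90, 0], [-15, 46, 0], [0, 0, 1]].
The requested entry is -15.

-15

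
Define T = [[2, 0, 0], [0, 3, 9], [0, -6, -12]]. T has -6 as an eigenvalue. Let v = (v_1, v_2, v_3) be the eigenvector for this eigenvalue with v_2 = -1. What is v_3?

1

T + 6I = [[8, 0, 0], [0, 9, 9], [0, -6, -6]].
Solving (T + 6I)v = 0 gives the eigenspace spanned by (0, -1, 1).
With v_2 = -1, v = (0, -1, 1), so v_3 = 1.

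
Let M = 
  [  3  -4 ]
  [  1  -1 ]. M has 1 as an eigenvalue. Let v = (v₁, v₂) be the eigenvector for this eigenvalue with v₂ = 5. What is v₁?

10

M − 1I = [[2, -4], [1, -2]].
Solving (M − 1I)v = 0 gives the eigenspace spanned by (10, 5).
With v₂ = 5, v = (10, 5), so v₁ = 10.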